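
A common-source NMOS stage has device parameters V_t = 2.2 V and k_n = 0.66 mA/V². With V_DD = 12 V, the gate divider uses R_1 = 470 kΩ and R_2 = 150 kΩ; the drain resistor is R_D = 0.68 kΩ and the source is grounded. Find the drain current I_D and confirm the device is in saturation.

V_G = V_DD·R_2/(R_1+R_2) = 12×150/620 = 2.9 V. With the source grounded, V_GS = V_G = 2.9 V.
Assume saturation: I_D = (k_n/2)(V_GS − V_t)² = (0.66/2)×(2.9 − 2.2)² = 0.33×0.703² = 0.163 mA.
V_DS = V_DD − I_D·R_D = 12 − 0.163×0.68 = 11.9 V.
Saturation requires V_DS ≥ V_GS − V_t = 0.703 V; 11.9 ≥ 0.703 ✓.

I_D ≈ 0.16 mA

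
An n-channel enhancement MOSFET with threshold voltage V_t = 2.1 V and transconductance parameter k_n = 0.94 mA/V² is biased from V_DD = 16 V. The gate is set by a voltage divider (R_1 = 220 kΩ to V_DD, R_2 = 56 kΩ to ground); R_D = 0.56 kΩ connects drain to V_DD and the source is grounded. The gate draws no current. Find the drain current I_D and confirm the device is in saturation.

V_G = V_DD·R_2/(R_1+R_2) = 16×56/276 = 3.25 V. With the source grounded, V_GS = V_G = 3.25 V.
Assume saturation: I_D = (k_n/2)(V_GS − V_t)² = (0.94/2)×(3.25 − 2.1)² = 0.47×1.15² = 0.618 mA.
V_DS = V_DD − I_D·R_D = 16 − 0.618×0.56 = 15.7 V.
Saturation requires V_DS ≥ V_GS − V_t = 1.15 V; 15.7 ≥ 1.15 ✓.

I_D ≈ 0.62 mA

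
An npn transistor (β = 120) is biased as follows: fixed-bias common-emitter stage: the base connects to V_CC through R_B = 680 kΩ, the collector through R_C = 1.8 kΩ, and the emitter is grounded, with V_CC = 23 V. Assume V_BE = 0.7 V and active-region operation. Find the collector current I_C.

I_C ≈ 3.9 mA

Base loop: V_CC = I_B·R_B + V_BE, so I_B = (23 − 0.7)/680 kΩ = 0.0328 mA.
In the active region I_C = β·I_B = 120 × 0.0328 = 3.94 mA.
Collector loop: V_CE = V_CC − I_C·R_C = 23 − 3.94×1.8 = 15.9 V.
Since V_CE = 15.9 V > V_CE(sat) ≈ 0.2 V, the transistor is in the active region as assumed.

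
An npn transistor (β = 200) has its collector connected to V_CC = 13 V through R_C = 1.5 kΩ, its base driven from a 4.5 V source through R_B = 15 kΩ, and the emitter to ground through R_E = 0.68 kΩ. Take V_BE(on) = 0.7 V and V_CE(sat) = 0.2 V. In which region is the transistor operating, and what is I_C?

active; I_C ≈ 5 mA

Assume active. Base-emitter loop: I_B = (V_BB − V_BE)/(R_B + (β+1)R_E) = (4.5 − 0.7)/(15 + 201×0.68) = 0.0251 mA.
I_C = β·I_B = 200×0.0251 = 5.01 mA.
V_CE = V_CC − I_C·R_C − I_E·R_E = 13 − 5.01×1.5 − 5.04×0.68 = 2.06 V > V_CE(sat), so the active-region assumption holds.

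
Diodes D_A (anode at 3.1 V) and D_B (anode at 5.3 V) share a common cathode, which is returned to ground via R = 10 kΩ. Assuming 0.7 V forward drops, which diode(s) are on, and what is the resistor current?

Assume both conduct. Then node N would need to be at both 3.1−0.7 = 2.4 V and 5.3−0.7 = 4.6 V, which is impossible.
Assume only D_B conducts: V_N = 5.3 − 0.7 = 4.6 V, so I_R = 4.6/10 = 0.46 mA.
Check D_A: its anode-to-cathode voltage is 3.1 − 4.6 = -1.5 V < 0.7 V, so it is off. The assumption is consistent.

Only D_B conducts; I_R ≈ 0.46 mA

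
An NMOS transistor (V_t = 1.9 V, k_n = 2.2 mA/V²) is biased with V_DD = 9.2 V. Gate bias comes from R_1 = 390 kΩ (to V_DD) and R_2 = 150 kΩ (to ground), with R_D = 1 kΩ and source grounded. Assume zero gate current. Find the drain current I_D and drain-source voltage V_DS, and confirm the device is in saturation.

V_G = V_DD·R_2/(R_1+R_2) = 9.2×150/540 = 2.56 V. With the source grounded, V_GS = V_G = 2.56 V.
Assume saturation: I_D = (k_n/2)(V_GS − V_t)² = (2.2/2)×(2.56 − 1.9)² = 1.1×0.656² = 0.473 mA.
V_DS = V_DD − I_D·R_D = 9.2 − 0.473×1 = 8.73 V.
Saturation requires V_DS ≥ V_GS − V_t = 0.656 V; 8.73 ≥ 0.656 ✓.

I_D ≈ 0.47 mA, V_DS ≈ 8.7 V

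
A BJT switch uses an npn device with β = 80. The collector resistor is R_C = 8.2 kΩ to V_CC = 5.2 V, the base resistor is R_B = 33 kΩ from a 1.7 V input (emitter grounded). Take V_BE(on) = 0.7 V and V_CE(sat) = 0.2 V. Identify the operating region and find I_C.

Assume active: I_B = (1.7 − 0.7)/33 = 0.0303 mA, giving I_C = β·I_B = 2.42 mA.
But then V_CE = 5.2 − 2.42×8.2 = -14.7 V < V_CE(sat) = 0.2 V — impossible in the active region.
So the transistor is saturated. With V_CE = 0.2 V, I_C = (V_CC − 0.2)/R_C = 5/8.2 = 0.61 mA.
Check: β·I_B = 2.42 mA > I_C = 0.61 mA, confirming saturation.

saturation; I_C ≈ 0.61 mA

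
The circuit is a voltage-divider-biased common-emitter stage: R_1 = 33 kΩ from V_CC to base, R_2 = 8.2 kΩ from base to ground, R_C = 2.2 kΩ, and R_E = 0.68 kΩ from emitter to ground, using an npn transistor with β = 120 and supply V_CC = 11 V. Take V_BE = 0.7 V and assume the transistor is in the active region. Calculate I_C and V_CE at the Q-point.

Thevenize the base divider: V_Th = V_CC·R_2/(R_1+R_2) = 11×8.2/41.2 = 2.19 V, R_Th = R_1‖R_2 = 6.57 kΩ.
Base-emitter loop: V_Th = I_B·R_Th + V_BE + (β+1)I_B·R_E, so I_B = (2.19 − 0.7) / (6.57 + 121×0.68) = 0.0168 mA.
I_C = β·I_B = 120×0.0168 = 2.01 mA, and I_E = (β+1)I_B = 2.03 mA.
V_CE = V_CC − I_C·R_C − I_E·R_E = 11 − 2.01×2.2 − 2.03×0.68 = 5.2 V.
V_CE = 5.2 V > 0.2 V confirms active-region operation.

I_C ≈ 2 mA, V_CE ≈ 5.2 V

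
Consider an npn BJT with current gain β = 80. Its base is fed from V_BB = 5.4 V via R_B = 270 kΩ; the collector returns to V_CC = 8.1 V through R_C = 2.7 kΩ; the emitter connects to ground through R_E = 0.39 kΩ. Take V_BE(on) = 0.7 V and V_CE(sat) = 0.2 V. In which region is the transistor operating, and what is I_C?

Assume active. Base-emitter loop: I_B = (V_BB − V_BE)/(R_B + (β+1)R_E) = (5.4 − 0.7)/(270 + 81×0.39) = 0.0156 mA.
I_C = β·I_B = 80×0.0156 = 1.25 mA.
V_CE = V_CC − I_C·R_C − I_E·R_E = 8.1 − 1.25×2.7 − 1.26×0.39 = 4.24 V > V_CE(sat), so the active-region assumption holds.

active; I_C ≈ 1.2 mA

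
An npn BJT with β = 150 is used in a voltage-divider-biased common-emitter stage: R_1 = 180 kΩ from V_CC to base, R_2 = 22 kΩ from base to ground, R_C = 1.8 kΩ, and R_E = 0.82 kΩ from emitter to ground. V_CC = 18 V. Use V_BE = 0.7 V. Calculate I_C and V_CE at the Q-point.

I_C ≈ 1.3 mA, V_CE ≈ 15 V

Thevenize the base divider: V_Th = V_CC·R_2/(R_1+R_2) = 18×22/202 = 1.96 V, R_Th = R_1‖R_2 = 19.6 kΩ.
Base-emitter loop: V_Th = I_B·R_Th + V_BE + (β+1)I_B·R_E, so I_B = (1.96 − 0.7) / (19.6 + 151×0.82) = 0.00879 mA.
I_C = β·I_B = 150×0.00879 = 1.32 mA, and I_E = (β+1)I_B = 1.33 mA.
V_CE = V_CC − I_C·R_C − I_E·R_E = 18 − 1.32×1.8 − 1.33×0.82 = 14.5 V.
V_CE = 14.5 V > 0.2 V confirms active-region operation.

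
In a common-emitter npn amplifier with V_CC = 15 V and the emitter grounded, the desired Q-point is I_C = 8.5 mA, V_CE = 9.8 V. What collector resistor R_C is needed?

Collector loop: V_CC = I_C·R_C + V_CE.
R_C = (V_CC − V_CE)/I_C = (15 − 9.8)/8.5 = 0.612 kΩ.

R_C ≈ 0.61 kΩ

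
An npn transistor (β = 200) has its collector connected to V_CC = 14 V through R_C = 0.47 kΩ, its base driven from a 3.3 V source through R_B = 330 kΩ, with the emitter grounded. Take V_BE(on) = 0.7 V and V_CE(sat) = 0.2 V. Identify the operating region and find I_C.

Assume active. Base-emitter loop: I_B = (V_BB − V_BE)/R_B = (3.3 − 0.7)/330 = 0.00788 mA.
I_C = β·I_B = 200×0.00788 = 1.58 mA.
V_CE = V_CC − I_C·R_C = 14 − 1.58×0.47 = 13.3 V > V_CE(sat), so the active-region assumption holds.

active; I_C ≈ 1.6 mA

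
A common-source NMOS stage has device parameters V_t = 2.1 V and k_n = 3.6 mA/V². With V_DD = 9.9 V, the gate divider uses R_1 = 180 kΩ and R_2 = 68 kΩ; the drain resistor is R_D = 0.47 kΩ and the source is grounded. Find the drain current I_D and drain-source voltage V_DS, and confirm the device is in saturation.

I_D ≈ 0.68 mA, V_DS ≈ 9.6 V

V_G = V_DD·R_2/(R_1+R_2) = 9.9×68/248 = 2.71 V. With the source grounded, V_GS = V_G = 2.71 V.
Assume saturation: I_D = (k_n/2)(V_GS − V_t)² = (3.6/2)×(2.71 − 2.1)² = 1.8×0.615² = 0.68 mA.
V_DS = V_DD − I_D·R_D = 9.9 − 0.68×0.47 = 9.58 V.
Saturation requires V_DS ≥ V_GS − V_t = 0.615 V; 9.58 ≥ 0.615 ✓.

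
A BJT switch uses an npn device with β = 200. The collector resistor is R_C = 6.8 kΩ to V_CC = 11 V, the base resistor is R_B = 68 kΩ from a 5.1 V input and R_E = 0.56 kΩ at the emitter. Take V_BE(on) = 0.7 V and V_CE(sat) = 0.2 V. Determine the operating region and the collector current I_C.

saturation; I_C ≈ 1.5 mA

Assume active: I_B = (5.1 − 0.7)/(68 + 201×0.56) = 0.0244 mA, I_C = β·I_B = 4.87 mA.
Then V_CE = 11 − 4.87×6.8 − 4.9×0.56 = -24.9 V < 0.2 V — the active assumption fails.
Re-solve with V_CE = 0.2 V. KCL at the emitter: V_E/R_E = (V_BB−0.7−V_E)/R_B + (V_CC−0.2−V_E)/R_C, giving V_E = 0.849 V.
I_C = (V_CC − 0.2 − V_E)/R_C = (10.8 − 0.849)/6.8 = 1.46 mA.
Check: I_B = (4.4 − 0.849)/68 = 0.0522 mA, and β·I_B = 10.4 mA > I_C, confirming saturation.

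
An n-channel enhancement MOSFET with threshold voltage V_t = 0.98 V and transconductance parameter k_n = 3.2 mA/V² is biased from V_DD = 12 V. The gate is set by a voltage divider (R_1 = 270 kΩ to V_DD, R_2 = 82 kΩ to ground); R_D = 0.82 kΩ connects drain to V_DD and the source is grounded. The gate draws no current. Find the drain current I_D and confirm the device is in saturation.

I_D ≈ 5.3 mA

V_G = V_DD·R_2/(R_1+R_2) = 12×82/352 = 2.8 V. With the source grounded, V_GS = V_G = 2.8 V.
Assume saturation: I_D = (k_n/2)(V_GS − V_t)² = (3.2/2)×(2.8 − 0.98)² = 1.6×1.82² = 5.27 mA.
V_DS = V_DD − I_D·R_D = 12 − 5.27×0.82 = 7.68 V.
Saturation requires V_DS ≥ V_GS − V_t = 1.82 V; 7.68 ≥ 1.82 ✓.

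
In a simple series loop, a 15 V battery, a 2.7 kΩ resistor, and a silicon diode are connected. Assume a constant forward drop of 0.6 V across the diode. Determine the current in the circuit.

I ≈ 5.3 mA

KVL around the loop: 15 = V_D + I·R = 0.6 + I × 2.7 kΩ.
So I = (15 − 0.6) / 2.7 kΩ = 14.4 / 2.7 = 5.33 mA.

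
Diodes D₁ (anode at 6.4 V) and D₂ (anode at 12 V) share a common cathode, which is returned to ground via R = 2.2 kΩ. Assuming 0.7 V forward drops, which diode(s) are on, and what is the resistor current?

Assume both conduct. Then node N would need to be at both 6.4−0.7 = 5.7 V and 12−0.7 = 11.3 V, which is impossible.
Assume only D₂ conducts: V_N = 12 − 0.7 = 11.3 V, so I_R = 11.3/2.2 = 5.14 mA.
Check D₁: its anode-to-cathode voltage is 6.4 − 11.3 = -4.9 V < 0.7 V, so it is off. The assumption is consistent.

Only D₂ conducts; I_R ≈ 5.1 mA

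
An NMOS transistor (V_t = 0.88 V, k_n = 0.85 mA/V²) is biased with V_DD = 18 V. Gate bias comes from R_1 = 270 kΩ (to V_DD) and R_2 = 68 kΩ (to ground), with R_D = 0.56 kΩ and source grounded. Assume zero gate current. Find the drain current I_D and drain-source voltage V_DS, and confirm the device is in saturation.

V_G = V_DD·R_2/(R_1+R_2) = 18×68/338 = 3.62 V. With the source grounded, V_GS = V_G = 3.62 V.
Assume saturation: I_D = (k_n/2)(V_GS − V_t)² = (0.85/2)×(3.62 − 0.88)² = 0.425×2.74² = 3.19 mA.
V_DS = V_DD − I_D·R_D = 18 − 3.19×0.56 = 16.2 V.
Saturation requires V_DS ≥ V_GS − V_t = 2.74 V; 16.2 ≥ 2.74 ✓.

I_D ≈ 3.2 mA, V_DS ≈ 16 V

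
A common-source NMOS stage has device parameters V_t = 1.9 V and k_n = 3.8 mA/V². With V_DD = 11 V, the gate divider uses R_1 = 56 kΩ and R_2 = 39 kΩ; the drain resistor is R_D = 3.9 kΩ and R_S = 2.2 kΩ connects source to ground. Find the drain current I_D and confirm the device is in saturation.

V_G = V_DD·R_2/(R_1+R_2) = 11×39/95 = 4.52 V.
Assume saturation: I_D = (k_n/2)(V_GS − V_t)² with V_GS = V_G − I_D·R_S = 4.52 − 2.2·I_D.
Substituting gives 9.2·I_D² − 22.9·I_D + 13 = 0, with roots I_D = 0.88 or 1.61 mA.
The root I_D = 1.61 mA gives V_GS = 0.98 V ≤ V_t, so take I_D = 0.88 mA.
Then V_GS = 2.58 V and V_DS = V_DD − I_D(R_D+R_S) = 11 − 0.88×6.1 = 5.63 V.
Saturation requires V_DS ≥ V_GS − V_t = 0.68 V; 5.63 ≥ 0.68 ✓.

I_D ≈ 0.88 mA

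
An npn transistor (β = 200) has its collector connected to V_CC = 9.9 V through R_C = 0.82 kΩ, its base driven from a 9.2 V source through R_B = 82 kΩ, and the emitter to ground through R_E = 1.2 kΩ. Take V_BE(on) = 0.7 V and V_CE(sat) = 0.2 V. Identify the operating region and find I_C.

saturation; I_C ≈ 4.8 mA

Assume active: I_B = (9.2 − 0.7)/(82 + 201×1.2) = 0.0263 mA, I_C = β·I_B = 5.26 mA.
Then V_CE = 9.9 − 5.26×0.82 − 5.29×1.2 = -0.757 V < 0.2 V — the active assumption fails.
Re-solve with V_CE = 0.2 V. KCL at the emitter: V_E/R_E = (V_BB−0.7−V_E)/R_B + (V_CC−0.2−V_E)/R_C, giving V_E = 5.78 V.
I_C = (V_CC − 0.2 − V_E)/R_C = (9.7 − 5.78)/0.82 = 4.78 mA.
Check: I_B = (8.5 − 5.78)/82 = 0.0332 mA, and β·I_B = 6.64 mA > I_C, confirming saturation.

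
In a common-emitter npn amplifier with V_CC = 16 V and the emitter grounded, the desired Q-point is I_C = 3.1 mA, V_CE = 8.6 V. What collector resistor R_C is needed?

R_C ≈ 2.4 kΩ

Collector loop: V_CC = I_C·R_C + V_CE.
R_C = (V_CC − V_CE)/I_C = (16 − 8.6)/3.1 = 2.39 kΩ.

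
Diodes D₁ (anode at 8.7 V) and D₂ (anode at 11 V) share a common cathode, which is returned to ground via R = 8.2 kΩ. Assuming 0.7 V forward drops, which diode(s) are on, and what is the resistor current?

Assume both conduct. Then node N would need to be at both 8.7−0.7 = 8 V and 11−0.7 = 10.3 V, which is impossible.
Assume only D₂ conducts: V_N = 11 − 0.7 = 10.3 V, so I_R = 10.3/8.2 = 1.26 mA.
Check D₁: its anode-to-cathode voltage is 8.7 − 10.3 = -1.6 V < 0.7 V, so it is off. The assumption is consistent.

Only D₂ conducts; I_R ≈ 1.3 mA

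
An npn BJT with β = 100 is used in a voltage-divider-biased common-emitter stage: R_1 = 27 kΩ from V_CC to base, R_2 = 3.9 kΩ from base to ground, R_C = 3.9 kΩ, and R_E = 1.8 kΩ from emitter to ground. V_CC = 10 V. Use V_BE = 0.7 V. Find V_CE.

V_CE ≈ 8.3 V

Thevenize the base divider: V_Th = V_CC·R_2/(R_1+R_2) = 10×3.9/30.9 = 1.26 V, R_Th = R_1‖R_2 = 3.41 kΩ.
Base-emitter loop: V_Th = I_B·R_Th + V_BE + (β+1)I_B·R_E, so I_B = (1.26 − 0.7) / (3.41 + 101×1.8) = 0.00304 mA.
I_C = β·I_B = 100×0.00304 = 0.304 mA, and I_E = (β+1)I_B = 0.307 mA.
V_CE = V_CC − I_C·R_C − I_E·R_E = 10 − 0.304×3.9 − 0.307×1.8 = 8.26 V.
V_CE = 8.26 V > 0.2 V confirms active-region operation.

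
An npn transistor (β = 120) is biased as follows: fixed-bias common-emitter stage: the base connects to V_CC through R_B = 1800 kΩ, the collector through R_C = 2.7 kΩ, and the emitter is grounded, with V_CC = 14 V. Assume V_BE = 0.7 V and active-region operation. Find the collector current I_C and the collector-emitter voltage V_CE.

Base loop: V_CC = I_B·R_B + V_BE, so I_B = (14 − 0.7)/1800 kΩ = 0.00739 mA.
In the active region I_C = β·I_B = 120 × 0.00739 = 0.887 mA.
Collector loop: V_CE = V_CC − I_C·R_C = 14 − 0.887×2.7 = 11.6 V.
Since V_CE = 11.6 V > V_CE(sat) ≈ 0.2 V, the transistor is in the active region as assumed.

I_C ≈ 0.89 mA, V_CE ≈ 12 V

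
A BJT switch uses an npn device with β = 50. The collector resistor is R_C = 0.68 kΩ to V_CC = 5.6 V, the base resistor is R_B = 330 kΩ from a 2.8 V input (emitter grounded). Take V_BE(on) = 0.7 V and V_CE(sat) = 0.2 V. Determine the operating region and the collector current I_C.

active; I_C ≈ 0.32 mA

Assume active. Base-emitter loop: I_B = (V_BB − V_BE)/R_B = (2.8 − 0.7)/330 = 0.00636 mA.
I_C = β·I_B = 50×0.00636 = 0.318 mA.
V_CE = V_CC − I_C·R_C = 5.6 − 0.318×0.68 = 5.38 V > V_CE(sat), so the active-region assumption holds.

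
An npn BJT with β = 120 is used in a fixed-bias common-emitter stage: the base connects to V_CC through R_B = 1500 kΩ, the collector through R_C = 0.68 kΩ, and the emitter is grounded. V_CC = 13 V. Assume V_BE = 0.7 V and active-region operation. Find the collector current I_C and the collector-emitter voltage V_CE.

I_C ≈ 0.98 mA, V_CE ≈ 12 V

Base loop: V_CC = I_B·R_B + V_BE, so I_B = (13 − 0.7)/1500 kΩ = 0.0082 mA.
In the active region I_C = β·I_B = 120 × 0.0082 = 0.984 mA.
Collector loop: V_CE = V_CC − I_C·R_C = 13 − 0.984×0.68 = 12.3 V.
Since V_CE = 12.3 V > V_CE(sat) ≈ 0.2 V, the transistor is in the active region as assumed.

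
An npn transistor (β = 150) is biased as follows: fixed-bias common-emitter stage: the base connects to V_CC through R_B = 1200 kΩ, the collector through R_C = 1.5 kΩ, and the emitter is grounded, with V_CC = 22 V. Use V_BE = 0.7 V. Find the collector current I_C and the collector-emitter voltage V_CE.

Base loop: V_CC = I_B·R_B + V_BE, so I_B = (22 − 0.7)/1200 kΩ = 0.0178 mA.
In the active region I_C = β·I_B = 150 × 0.0178 = 2.66 mA.
Collector loop: V_CE = V_CC − I_C·R_C = 22 − 2.66×1.5 = 18 V.
Since V_CE = 18 V > V_CE(sat) ≈ 0.2 V, the transistor is in the active region as assumed.

I_C ≈ 2.7 mA, V_CE ≈ 18 V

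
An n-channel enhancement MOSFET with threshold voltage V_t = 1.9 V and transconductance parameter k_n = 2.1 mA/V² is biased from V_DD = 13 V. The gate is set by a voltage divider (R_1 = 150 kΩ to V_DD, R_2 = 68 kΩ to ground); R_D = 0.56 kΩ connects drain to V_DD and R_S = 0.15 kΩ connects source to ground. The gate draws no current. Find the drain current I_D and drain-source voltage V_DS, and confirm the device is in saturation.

I_D ≈ 3 mA, V_DS ≈ 11 V

V_G = V_DD·R_2/(R_1+R_2) = 13×68/218 = 4.06 V.
Assume saturation: I_D = (k_n/2)(V_GS − V_t)² with V_GS = V_G − I_D·R_S = 4.06 − 0.15·I_D.
Substituting gives 0.0236·I_D² − 1.68·I_D + 4.88 = 0, with roots I_D = 3.03 or 68 mA.
The root I_D = 68 mA gives V_GS = -6.15 V ≤ V_t, so take I_D = 3.03 mA.
Then V_GS = 3.6 V and V_DS = V_DD − I_D(R_D+R_S) = 13 − 3.03×0.71 = 10.8 V.
Saturation requires V_DS ≥ V_GS − V_t = 1.7 V; 10.8 ≥ 1.7 ✓.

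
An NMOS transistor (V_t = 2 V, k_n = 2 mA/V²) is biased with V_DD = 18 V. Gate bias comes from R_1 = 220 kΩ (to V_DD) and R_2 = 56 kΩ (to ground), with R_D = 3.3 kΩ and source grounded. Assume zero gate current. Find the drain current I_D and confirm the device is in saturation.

I_D ≈ 2.7 mA

V_G = V_DD·R_2/(R_1+R_2) = 18×56/276 = 3.65 V. With the source grounded, V_GS = V_G = 3.65 V.
Assume saturation: I_D = (k_n/2)(V_GS − V_t)² = (2/2)×(3.65 − 2)² = 1×1.65² = 2.73 mA.
V_DS = V_DD − I_D·R_D = 18 − 2.73×3.3 = 8.99 V.
Saturation requires V_DS ≥ V_GS − V_t = 1.65 V; 8.99 ≥ 1.65 ✓.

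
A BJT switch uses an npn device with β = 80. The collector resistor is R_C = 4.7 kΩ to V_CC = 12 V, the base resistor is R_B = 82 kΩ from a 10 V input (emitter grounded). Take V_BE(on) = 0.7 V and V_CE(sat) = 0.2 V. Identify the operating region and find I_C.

saturation; I_C ≈ 2.5 mA

Assume active: I_B = (10 − 0.7)/82 = 0.113 mA, giving I_C = β·I_B = 9.07 mA.
But then V_CE = 12 − 9.07×4.7 = -30.6 V < V_CE(sat) = 0.2 V — impossible in the active region.
So the transistor is saturated. With V_CE = 0.2 V, I_C = (V_CC − 0.2)/R_C = 11.8/4.7 = 2.51 mA.
Check: β·I_B = 9.07 mA > I_C = 2.51 mA, confirming saturation.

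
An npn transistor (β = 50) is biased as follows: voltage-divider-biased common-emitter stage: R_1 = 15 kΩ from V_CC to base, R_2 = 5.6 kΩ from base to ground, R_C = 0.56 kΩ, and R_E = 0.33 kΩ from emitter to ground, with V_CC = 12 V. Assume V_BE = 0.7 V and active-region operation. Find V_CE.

Thevenize the base divider: V_Th = V_CC·R_2/(R_1+R_2) = 12×5.6/20.6 = 3.26 V, R_Th = R_1‖R_2 = 4.08 kΩ.
Base-emitter loop: V_Th = I_B·R_Th + V_BE + (β+1)I_B·R_E, so I_B = (3.26 − 0.7) / (4.08 + 51×0.33) = 0.123 mA.
I_C = β·I_B = 50×0.123 = 6.13 mA, and I_E = (β+1)I_B = 6.25 mA.
V_CE = V_CC − I_C·R_C − I_E·R_E = 12 − 6.13×0.56 − 6.25×0.33 = 6.51 V.
V_CE = 6.51 V > 0.2 V confirms active-region operation.

V_CE ≈ 6.5 V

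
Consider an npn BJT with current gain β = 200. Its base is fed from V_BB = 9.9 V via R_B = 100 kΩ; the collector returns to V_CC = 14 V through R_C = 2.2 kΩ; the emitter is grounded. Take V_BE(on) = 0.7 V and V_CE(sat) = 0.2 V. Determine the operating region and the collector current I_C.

Assume active: I_B = (9.9 − 0.7)/100 = 0.092 mA, giving I_C = β·I_B = 18.4 mA.
But then V_CE = 14 − 18.4×2.2 = -26.5 V < V_CE(sat) = 0.2 V — impossible in the active region.
So the transistor is saturated. With V_CE = 0.2 V, I_C = (V_CC − 0.2)/R_C = 13.8/2.2 = 6.27 mA.
Check: β·I_B = 18.4 mA > I_C = 6.27 mA, confirming saturation.

saturation; I_C ≈ 6.3 mA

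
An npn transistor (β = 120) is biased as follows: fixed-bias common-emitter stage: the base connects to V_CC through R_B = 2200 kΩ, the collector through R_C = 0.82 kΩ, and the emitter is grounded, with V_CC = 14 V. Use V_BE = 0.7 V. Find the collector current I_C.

Base loop: V_CC = I_B·R_B + V_BE, so I_B = (14 − 0.7)/2200 kΩ = 0.00605 mA.
In the active region I_C = β·I_B = 120 × 0.00605 = 0.725 mA.
Collector loop: V_CE = V_CC − I_C·R_C = 14 − 0.725×0.82 = 13.4 V.
Since V_CE = 13.4 V > V_CE(sat) ≈ 0.2 V, the transistor is in the active region as assumed.

I_C ≈ 0.73 mA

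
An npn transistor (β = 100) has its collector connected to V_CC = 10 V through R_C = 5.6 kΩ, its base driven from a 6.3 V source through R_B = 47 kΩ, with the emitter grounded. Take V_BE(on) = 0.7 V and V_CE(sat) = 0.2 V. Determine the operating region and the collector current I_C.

saturation; I_C ≈ 1.8 mA

Assume active: I_B = (6.3 − 0.7)/47 = 0.119 mA, giving I_C = β·I_B = 11.9 mA.
But then V_CE = 10 − 11.9×5.6 = -56.7 V < V_CE(sat) = 0.2 V — impossible in the active region.
So the transistor is saturated. With V_CE = 0.2 V, I_C = (V_CC − 0.2)/R_C = 9.8/5.6 = 1.75 mA.
Check: β·I_B = 11.9 mA > I_C = 1.75 mA, confirming saturation.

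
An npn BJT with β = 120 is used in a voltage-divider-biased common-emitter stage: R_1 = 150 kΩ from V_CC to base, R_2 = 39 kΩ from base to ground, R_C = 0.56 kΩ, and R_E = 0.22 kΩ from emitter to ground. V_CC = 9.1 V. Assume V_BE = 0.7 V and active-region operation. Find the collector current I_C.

I_C ≈ 2.5 mA

Thevenize the base divider: V_Th = V_CC·R_2/(R_1+R_2) = 9.1×39/189 = 1.88 V, R_Th = R_1‖R_2 = 31 kΩ.
Base-emitter loop: V_Th = I_B·R_Th + V_BE + (β+1)I_B·R_E, so I_B = (1.88 − 0.7) / (31 + 121×0.22) = 0.0205 mA.
I_C = β·I_B = 120×0.0205 = 2.45 mA, and I_E = (β+1)I_B = 2.48 mA.
V_CE = V_CC − I_C·R_C − I_E·R_E = 9.1 − 2.45×0.56 − 2.48×0.22 = 7.18 V.
V_CE = 7.18 V > 0.2 V confirms active-region operation.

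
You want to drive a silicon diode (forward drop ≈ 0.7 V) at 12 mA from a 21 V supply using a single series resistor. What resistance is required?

The resistor drops V_S − V_D = 21 − 0.7 = 20.3 V at 12 mA.
R = 20.3 V / 12 mA = 1.69 kΩ.

R ≈ 1.7 kΩ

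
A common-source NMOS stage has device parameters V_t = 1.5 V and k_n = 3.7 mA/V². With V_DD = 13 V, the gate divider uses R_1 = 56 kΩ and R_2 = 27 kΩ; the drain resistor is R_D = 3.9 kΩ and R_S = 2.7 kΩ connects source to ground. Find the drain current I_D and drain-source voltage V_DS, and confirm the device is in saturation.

I_D ≈ 0.77 mA, V_DS ≈ 7.9 V

V_G = V_DD·R_2/(R_1+R_2) = 13×27/83 = 4.23 V.
Assume saturation: I_D = (k_n/2)(V_GS − V_t)² with V_GS = V_G − I_D·R_S = 4.23 − 2.7·I_D.
Substituting gives 13.5·I_D² − 28.3·I_D + 13.8 = 0, with roots I_D = 0.772 or 1.32 mA.
The root I_D = 1.32 mA gives V_GS = 0.654 V ≤ V_t, so take I_D = 0.772 mA.
Then V_GS = 2.15 V and V_DS = V_DD − I_D(R_D+R_S) = 13 − 0.772×6.6 = 7.91 V.
Saturation requires V_DS ≥ V_GS − V_t = 0.646 V; 7.91 ≥ 0.646 ✓.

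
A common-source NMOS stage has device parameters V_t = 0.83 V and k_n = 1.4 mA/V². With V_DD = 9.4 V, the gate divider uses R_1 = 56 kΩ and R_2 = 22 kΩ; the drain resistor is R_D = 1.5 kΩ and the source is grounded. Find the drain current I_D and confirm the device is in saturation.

I_D ≈ 2.3 mA

V_G = V_DD·R_2/(R_1+R_2) = 9.4×22/78 = 2.65 V. With the source grounded, V_GS = V_G = 2.65 V.
Assume saturation: I_D = (k_n/2)(V_GS − V_t)² = (1.4/2)×(2.65 − 0.83)² = 0.7×1.82² = 2.32 mA.
V_DS = V_DD − I_D·R_D = 9.4 − 2.32×1.5 = 5.92 V.
Saturation requires V_DS ≥ V_GS − V_t = 1.82 V; 5.92 ≥ 1.82 ✓.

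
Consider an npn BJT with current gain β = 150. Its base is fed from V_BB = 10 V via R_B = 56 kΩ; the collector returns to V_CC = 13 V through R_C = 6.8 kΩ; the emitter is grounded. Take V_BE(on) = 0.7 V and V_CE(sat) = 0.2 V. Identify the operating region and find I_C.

saturation; I_C ≈ 1.9 mA

Assume active: I_B = (10 − 0.7)/56 = 0.166 mA, giving I_C = β·I_B = 24.9 mA.
But then V_CE = 13 − 24.9×6.8 = -156 V < V_CE(sat) = 0.2 V — impossible in the active region.
So the transistor is saturated. With V_CE = 0.2 V, I_C = (V_CC − 0.2)/R_C = 12.8/6.8 = 1.88 mA.
Check: β·I_B = 24.9 mA > I_C = 1.88 mA, confirming saturation.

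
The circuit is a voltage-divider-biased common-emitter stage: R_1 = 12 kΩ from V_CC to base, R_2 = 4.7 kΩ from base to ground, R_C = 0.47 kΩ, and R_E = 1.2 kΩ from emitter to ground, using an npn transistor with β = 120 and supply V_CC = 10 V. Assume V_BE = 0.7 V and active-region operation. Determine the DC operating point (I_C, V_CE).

I_C ≈ 1.7 mA, V_CE ≈ 7.1 V

Thevenize the base divider: V_Th = V_CC·R_2/(R_1+R_2) = 10×4.7/16.7 = 2.81 V, R_Th = R_1‖R_2 = 3.38 kΩ.
Base-emitter loop: V_Th = I_B·R_Th + V_BE + (β+1)I_B·R_E, so I_B = (2.81 − 0.7) / (3.38 + 121×1.2) = 0.0142 mA.
I_C = β·I_B = 120×0.0142 = 1.71 mA, and I_E = (β+1)I_B = 1.72 mA.
V_CE = V_CC − I_C·R_C − I_E·R_E = 10 − 1.71×0.47 − 1.72×1.2 = 7.13 V.
V_CE = 7.13 V > 0.2 V confirms active-region operation.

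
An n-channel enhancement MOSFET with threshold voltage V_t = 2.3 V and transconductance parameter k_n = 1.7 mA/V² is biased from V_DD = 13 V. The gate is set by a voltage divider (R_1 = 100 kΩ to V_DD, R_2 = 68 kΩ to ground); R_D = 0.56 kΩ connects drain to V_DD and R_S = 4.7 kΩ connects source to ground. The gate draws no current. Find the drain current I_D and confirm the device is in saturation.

I_D ≈ 0.47 mA

V_G = V_DD·R_2/(R_1+R_2) = 13×68/168 = 5.26 V.
Assume saturation: I_D = (k_n/2)(V_GS − V_t)² with V_GS = V_G − I_D·R_S = 5.26 − 4.7·I_D.
Substituting gives 18.8·I_D² − 24.7·I_D + 7.46 = 0, with roots I_D = 0.472 or 0.842 mA.
The root I_D = 0.842 mA gives V_GS = 1.3 V ≤ V_t, so take I_D = 0.472 mA.
Then V_GS = 3.04 V and V_DS = V_DD − I_D(R_D+R_S) = 13 − 0.472×5.26 = 10.5 V.
Saturation requires V_DS ≥ V_GS − V_t = 0.745 V; 10.5 ≥ 0.745 ✓.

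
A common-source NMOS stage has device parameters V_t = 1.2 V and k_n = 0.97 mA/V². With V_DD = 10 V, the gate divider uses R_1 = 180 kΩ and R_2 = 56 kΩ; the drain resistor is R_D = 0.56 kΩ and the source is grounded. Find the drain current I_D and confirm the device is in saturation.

I_D ≈ 0.67 mA

V_G = V_DD·R_2/(R_1+R_2) = 10×56/236 = 2.37 V. With the source grounded, V_GS = V_G = 2.37 V.
Assume saturation: I_D = (k_n/2)(V_GS − V_t)² = (0.97/2)×(2.37 − 1.2)² = 0.485×1.17² = 0.667 mA.
V_DS = V_DD − I_D·R_D = 10 − 0.667×0.56 = 9.63 V.
Saturation requires V_DS ≥ V_GS − V_t = 1.17 V; 9.63 ≥ 1.17 ✓.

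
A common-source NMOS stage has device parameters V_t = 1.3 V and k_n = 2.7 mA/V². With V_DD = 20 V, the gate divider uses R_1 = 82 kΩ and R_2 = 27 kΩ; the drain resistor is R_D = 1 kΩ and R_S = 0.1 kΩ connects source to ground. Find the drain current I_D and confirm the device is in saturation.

V_G = V_DD·R_2/(R_1+R_2) = 20×27/109 = 4.95 V.
Assume saturation: I_D = (k_n/2)(V_GS − V_t)² with V_GS = V_G − I_D·R_S = 4.95 − 0.1·I_D.
Substituting gives 0.0135·I_D² − 1.99·I_D + 18 = 0, with roots I_D = 9.72 or 137 mA.
The root I_D = 137 mA gives V_GS = -8.79 V ≤ V_t, so take I_D = 9.72 mA.
Then V_GS = 3.98 V and V_DS = V_DD − I_D(R_D+R_S) = 20 − 9.72×1.1 = 9.31 V.
Saturation requires V_DS ≥ V_GS − V_t = 2.68 V; 9.31 ≥ 2.68 ✓.

I_D ≈ 9.7 mA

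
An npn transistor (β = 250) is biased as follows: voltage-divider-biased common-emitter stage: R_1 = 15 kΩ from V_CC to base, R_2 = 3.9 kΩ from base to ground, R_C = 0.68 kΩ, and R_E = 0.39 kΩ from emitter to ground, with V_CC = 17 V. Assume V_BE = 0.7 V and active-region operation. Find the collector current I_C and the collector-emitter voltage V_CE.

I_C ≈ 7 mA, V_CE ≈ 9.6 V

Thevenize the base divider: V_Th = V_CC·R_2/(R_1+R_2) = 17×3.9/18.9 = 3.51 V, R_Th = R_1‖R_2 = 3.1 kΩ.
Base-emitter loop: V_Th = I_B·R_Th + V_BE + (β+1)I_B·R_E, so I_B = (3.51 − 0.7) / (3.1 + 251×0.39) = 0.0278 mA.
I_C = β·I_B = 250×0.0278 = 6.95 mA, and I_E = (β+1)I_B = 6.98 mA.
V_CE = V_CC − I_C·R_C − I_E·R_E = 17 − 6.95×0.68 − 6.98×0.39 = 9.55 V.
V_CE = 9.55 V > 0.2 V confirms active-region operation.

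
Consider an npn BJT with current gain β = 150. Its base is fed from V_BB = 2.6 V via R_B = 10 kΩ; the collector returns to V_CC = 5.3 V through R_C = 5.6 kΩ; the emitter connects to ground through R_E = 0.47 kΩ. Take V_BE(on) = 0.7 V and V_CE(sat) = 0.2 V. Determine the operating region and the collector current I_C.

saturation; I_C ≈ 0.83 mA

Assume active: I_B = (2.6 − 0.7)/(10 + 151×0.47) = 0.0235 mA, I_C = β·I_B = 3.52 mA.
Then V_CE = 5.3 − 3.52×5.6 − 3.54×0.47 = -16.1 V < 0.2 V — the active assumption fails.
Re-solve with V_CE = 0.2 V. KCL at the emitter: V_E/R_E = (V_BB−0.7−V_E)/R_B + (V_CC−0.2−V_E)/R_C, giving V_E = 0.457 V.
I_C = (V_CC − 0.2 − V_E)/R_C = (5.1 − 0.457)/5.6 = 0.829 mA.
Check: I_B = (1.9 − 0.457)/10 = 0.144 mA, and β·I_B = 21.6 mA > I_C, confirming saturation.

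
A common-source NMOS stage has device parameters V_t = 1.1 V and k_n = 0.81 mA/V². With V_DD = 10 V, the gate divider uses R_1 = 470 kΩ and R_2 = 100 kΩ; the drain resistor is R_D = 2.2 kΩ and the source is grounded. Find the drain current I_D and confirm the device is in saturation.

V_G = V_DD·R_2/(R_1+R_2) = 10×100/570 = 1.75 V. With the source grounded, V_GS = V_G = 1.75 V.
Assume saturation: I_D = (k_n/2)(V_GS − V_t)² = (0.81/2)×(1.75 − 1.1)² = 0.405×0.654² = 0.173 mA.
V_DS = V_DD − I_D·R_D = 10 − 0.173×2.2 = 9.62 V.
Saturation requires V_DS ≥ V_GS − V_t = 0.654 V; 9.62 ≥ 0.654 ✓.

I_D ≈ 0.17 mA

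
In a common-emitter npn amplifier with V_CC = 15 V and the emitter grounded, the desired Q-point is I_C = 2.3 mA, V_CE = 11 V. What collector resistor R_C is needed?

R_C ≈ 1.7 kΩ

Collector loop: V_CC = I_C·R_C + V_CE.
R_C = (V_CC − V_CE)/I_C = (15 − 11)/2.3 = 1.74 kΩ.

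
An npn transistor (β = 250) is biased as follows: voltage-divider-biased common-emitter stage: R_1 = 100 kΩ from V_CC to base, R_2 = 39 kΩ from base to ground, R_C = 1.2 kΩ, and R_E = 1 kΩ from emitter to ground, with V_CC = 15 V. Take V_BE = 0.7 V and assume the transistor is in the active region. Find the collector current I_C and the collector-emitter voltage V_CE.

I_C ≈ 3.1 mA, V_CE ≈ 8.1 V

Thevenize the base divider: V_Th = V_CC·R_2/(R_1+R_2) = 15×39/139 = 4.21 V, R_Th = R_1‖R_2 = 28.1 kΩ.
Base-emitter loop: V_Th = I_B·R_Th + V_BE + (β+1)I_B·R_E, so I_B = (4.21 − 0.7) / (28.1 + 251×1) = 0.0126 mA.
I_C = β·I_B = 250×0.0126 = 3.14 mA, and I_E = (β+1)I_B = 3.16 mA.
V_CE = V_CC − I_C·R_C − I_E·R_E = 15 − 3.14×1.2 − 3.16×1 = 8.07 V.
V_CE = 8.07 V > 0.2 V confirms active-region operation.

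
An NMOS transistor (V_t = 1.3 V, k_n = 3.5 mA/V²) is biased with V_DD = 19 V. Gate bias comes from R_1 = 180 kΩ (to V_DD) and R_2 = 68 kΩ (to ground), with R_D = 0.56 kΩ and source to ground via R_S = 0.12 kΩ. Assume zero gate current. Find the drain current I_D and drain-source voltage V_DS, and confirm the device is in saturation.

V_G = V_DD·R_2/(R_1+R_2) = 19×68/248 = 5.21 V.
Assume saturation: I_D = (k_n/2)(V_GS − V_t)² with V_GS = V_G − I_D·R_S = 5.21 − 0.12·I_D.
Substituting gives 0.0252·I_D² − 2.64·I_D + 26.7 = 0, with roots I_D = 11.4 or 93.5 mA.
The root I_D = 93.5 mA gives V_GS = -6.01 V ≤ V_t, so take I_D = 11.4 mA.
Then V_GS = 3.85 V and V_DS = V_DD − I_D(R_D+R_S) = 19 − 11.4×0.68 = 11.3 V.
Saturation requires V_DS ≥ V_GS − V_t = 2.55 V; 11.3 ≥ 2.55 ✓.

I_D ≈ 11 mA, V_DS ≈ 11 V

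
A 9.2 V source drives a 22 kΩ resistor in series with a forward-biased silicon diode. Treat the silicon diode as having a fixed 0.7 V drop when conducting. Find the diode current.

I ≈ 0.39 mA

KVL around the loop: 9.2 = V_D + I·R = 0.7 + I × 22 kΩ.
So I = (9.2 − 0.7) / 22 kΩ = 8.5 / 22 = 0.386 mA.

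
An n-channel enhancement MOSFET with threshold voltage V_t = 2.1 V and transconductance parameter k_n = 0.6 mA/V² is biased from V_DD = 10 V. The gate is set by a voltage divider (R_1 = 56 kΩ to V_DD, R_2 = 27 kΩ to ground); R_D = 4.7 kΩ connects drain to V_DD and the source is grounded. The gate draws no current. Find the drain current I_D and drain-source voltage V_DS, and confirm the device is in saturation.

V_G = V_DD·R_2/(R_1+R_2) = 10×27/83 = 3.25 V. With the source grounded, V_GS = V_G = 3.25 V.
Assume saturation: I_D = (k_n/2)(V_GS − V_t)² = (0.6/2)×(3.25 − 2.1)² = 0.3×1.15² = 0.399 mA.
V_DS = V_DD − I_D·R_D = 10 − 0.399×4.7 = 8.13 V.
Saturation requires V_DS ≥ V_GS − V_t = 1.15 V; 8.13 ≥ 1.15 ✓.

I_D ≈ 0.4 mA, V_DS ≈ 8.1 V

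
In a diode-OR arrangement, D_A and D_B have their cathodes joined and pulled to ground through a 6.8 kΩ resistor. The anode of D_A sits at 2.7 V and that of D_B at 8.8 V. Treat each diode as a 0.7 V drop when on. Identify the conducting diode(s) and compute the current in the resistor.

Only D_B conducts; I_R ≈ 1.2 mA

Assume both conduct. Then node N would need to be at both 2.7−0.7 = 2 V and 8.8−0.7 = 8.1 V, which is impossible.
Assume only D_B conducts: V_N = 8.8 − 0.7 = 8.1 V, so I_R = 8.1/6.8 = 1.19 mA.
Check D_A: its anode-to-cathode voltage is 2.7 − 8.1 = -5.4 V < 0.7 V, so it is off. The assumption is consistent.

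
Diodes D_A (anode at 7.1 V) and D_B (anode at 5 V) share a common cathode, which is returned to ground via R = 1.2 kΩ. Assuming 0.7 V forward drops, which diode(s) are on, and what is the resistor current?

Assume both conduct. Then node N would need to be at both 7.1−0.7 = 6.4 V and 5−0.7 = 4.3 V, which is impossible.
Assume only D_A conducts: V_N = 7.1 − 0.7 = 6.4 V, so I_R = 6.4/1.2 = 5.33 mA.
Check D_B: its anode-to-cathode voltage is 5 − 6.4 = -1.4 V < 0.7 V, so it is off. The assumption is consistent.

Only D_A conducts; I_R ≈ 5.3 mA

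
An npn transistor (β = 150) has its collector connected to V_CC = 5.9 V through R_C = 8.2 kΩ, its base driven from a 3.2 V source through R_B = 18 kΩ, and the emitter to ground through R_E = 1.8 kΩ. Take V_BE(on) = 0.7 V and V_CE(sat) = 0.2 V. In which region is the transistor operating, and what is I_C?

saturation; I_C ≈ 0.56 mA

Assume active: I_B = (3.2 − 0.7)/(18 + 151×1.8) = 0.00863 mA, I_C = β·I_B = 1.29 mA.
Then V_CE = 5.9 − 1.29×8.2 − 1.3×1.8 = -7.06 V < 0.2 V — the active assumption fails.
Re-solve with V_CE = 0.2 V. KCL at the emitter: V_E/R_E = (V_BB−0.7−V_E)/R_B + (V_CC−0.2−V_E)/R_C, giving V_E = 1.14 V.
I_C = (V_CC − 0.2 − V_E)/R_C = (5.7 − 1.14)/8.2 = 0.556 mA.
Check: I_B = (2.5 − 1.14)/18 = 0.0757 mA, and β·I_B = 11.4 mA > I_C, confirming saturation.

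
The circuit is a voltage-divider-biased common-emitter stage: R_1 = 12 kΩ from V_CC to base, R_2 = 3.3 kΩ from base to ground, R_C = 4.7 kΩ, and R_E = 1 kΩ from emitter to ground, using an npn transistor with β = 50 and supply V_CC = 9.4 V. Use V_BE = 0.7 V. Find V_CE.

Thevenize the base divider: V_Th = V_CC·R_2/(R_1+R_2) = 9.4×3.3/15.3 = 2.03 V, R_Th = R_1‖R_2 = 2.59 kΩ.
Base-emitter loop: V_Th = I_B·R_Th + V_BE + (β+1)I_B·R_E, so I_B = (2.03 − 0.7) / (2.59 + 51×1) = 0.0248 mA.
I_C = β·I_B = 50×0.0248 = 1.24 mA, and I_E = (β+1)I_B = 1.26 mA.
V_CE = V_CC − I_C·R_C − I_E·R_E = 9.4 − 1.24×4.7 − 1.26×1 = 2.32 V.
V_CE = 2.32 V > 0.2 V confirms active-region operation.

V_CE ≈ 2.3 V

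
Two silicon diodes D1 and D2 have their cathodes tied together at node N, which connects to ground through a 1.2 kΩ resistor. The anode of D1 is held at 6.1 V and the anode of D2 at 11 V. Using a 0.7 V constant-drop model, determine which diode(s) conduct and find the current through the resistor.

Assume both conduct. Then node N would need to be at both 6.1−0.7 = 5.4 V and 11−0.7 = 10.3 V, which is impossible.
Assume only D2 conducts: V_N = 11 − 0.7 = 10.3 V, so I_R = 10.3/1.2 = 8.58 mA.
Check D1: its anode-to-cathode voltage is 6.1 − 10.3 = -4.2 V < 0.7 V, so it is off. The assumption is consistent.

Only D2 conducts; I_R ≈ 8.6 mA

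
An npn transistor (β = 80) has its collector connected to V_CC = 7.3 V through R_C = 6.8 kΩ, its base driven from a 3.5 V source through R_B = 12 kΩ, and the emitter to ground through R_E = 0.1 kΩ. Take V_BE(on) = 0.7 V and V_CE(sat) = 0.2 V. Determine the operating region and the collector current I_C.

saturation; I_C ≈ 1 mA

Assume active: I_B = (3.5 − 0.7)/(12 + 81×0.1) = 0.139 mA, I_C = β·I_B = 11.1 mA.
Then V_CE = 7.3 − 11.1×6.8 − 11.3×0.1 = -69.6 V < 0.2 V — the active assumption fails.
Re-solve with V_CE = 0.2 V. KCL at the emitter: V_E/R_E = (V_BB−0.7−V_E)/R_B + (V_CC−0.2−V_E)/R_C, giving V_E = 0.125 V.
I_C = (V_CC − 0.2 − V_E)/R_C = (7.1 − 0.125)/6.8 = 1.03 mA.
Check: I_B = (2.8 − 0.125)/12 = 0.223 mA, and β·I_B = 17.8 mA > I_C, confirming saturation.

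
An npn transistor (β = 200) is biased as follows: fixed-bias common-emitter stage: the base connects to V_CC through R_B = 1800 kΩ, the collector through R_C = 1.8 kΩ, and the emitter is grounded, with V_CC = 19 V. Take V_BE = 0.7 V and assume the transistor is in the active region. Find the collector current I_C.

I_C ≈ 2 mA

Base loop: V_CC = I_B·R_B + V_BE, so I_B = (19 − 0.7)/1800 kΩ = 0.0102 mA.
In the active region I_C = β·I_B = 200 × 0.0102 = 2.03 mA.
Collector loop: V_CE = V_CC − I_C·R_C = 19 − 2.03×1.8 = 15.3 V.
Since V_CE = 15.3 V > V_CE(sat) ≈ 0.2 V, the transistor is in the active region as assumed.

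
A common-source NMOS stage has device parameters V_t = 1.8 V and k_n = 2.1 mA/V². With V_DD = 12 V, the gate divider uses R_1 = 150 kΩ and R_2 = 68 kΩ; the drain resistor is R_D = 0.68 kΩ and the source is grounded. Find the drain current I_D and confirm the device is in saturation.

V_G = V_DD·R_2/(R_1+R_2) = 12×68/218 = 3.74 V. With the source grounded, V_GS = V_G = 3.74 V.
Assume saturation: I_D = (k_n/2)(V_GS − V_t)² = (2.1/2)×(3.74 − 1.8)² = 1.05×1.94² = 3.96 mA.
V_DS = V_DD − I_D·R_D = 12 − 3.96×0.68 = 9.3 V.
Saturation requires V_DS ≥ V_GS − V_t = 1.94 V; 9.3 ≥ 1.94 ✓.

I_D ≈ 4 mA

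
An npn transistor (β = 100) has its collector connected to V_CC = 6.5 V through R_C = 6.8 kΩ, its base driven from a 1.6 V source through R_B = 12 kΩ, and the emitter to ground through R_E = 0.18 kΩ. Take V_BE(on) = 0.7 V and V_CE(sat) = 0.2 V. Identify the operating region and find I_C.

Assume active: I_B = (1.6 − 0.7)/(12 + 101×0.18) = 0.0298 mA, I_C = β·I_B = 2.98 mA.
Then V_CE = 6.5 − 2.98×6.8 − 3.01×0.18 = -14.3 V < 0.2 V — the active assumption fails.
Re-solve with V_CE = 0.2 V. KCL at the emitter: V_E/R_E = (V_BB−0.7−V_E)/R_B + (V_CC−0.2−V_E)/R_C, giving V_E = 0.173 V.
I_C = (V_CC − 0.2 − V_E)/R_C = (6.3 − 0.173)/6.8 = 0.901 mA.
Check: I_B = (0.9 − 0.173)/12 = 0.0606 mA, and β·I_B = 6.06 mA > I_C, confirming saturation.

saturation; I_C ≈ 0.9 mA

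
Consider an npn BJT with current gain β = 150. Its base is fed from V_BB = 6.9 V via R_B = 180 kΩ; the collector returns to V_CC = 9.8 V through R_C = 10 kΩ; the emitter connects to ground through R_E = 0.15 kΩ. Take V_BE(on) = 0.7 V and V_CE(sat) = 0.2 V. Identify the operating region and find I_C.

saturation; I_C ≈ 0.95 mA

Assume active: I_B = (6.9 − 0.7)/(180 + 151×0.15) = 0.0306 mA, I_C = β·I_B = 4.59 mA.
Then V_CE = 9.8 − 4.59×10 − 4.62×0.15 = -36.8 V < 0.2 V — the active assumption fails.
Re-solve with V_CE = 0.2 V. KCL at the emitter: V_E/R_E = (V_BB−0.7−V_E)/R_B + (V_CC−0.2−V_E)/R_C, giving V_E = 0.147 V.
I_C = (V_CC − 0.2 − V_E)/R_C = (9.6 − 0.147)/10 = 0.945 mA.
Check: I_B = (6.2 − 0.147)/180 = 0.0336 mA, and β·I_B = 5.04 mA > I_C, confirming saturation.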